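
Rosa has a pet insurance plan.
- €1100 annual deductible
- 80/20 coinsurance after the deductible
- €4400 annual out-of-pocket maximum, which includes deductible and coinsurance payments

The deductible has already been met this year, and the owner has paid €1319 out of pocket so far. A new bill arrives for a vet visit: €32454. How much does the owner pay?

The deductible is already satisfied, so the full bill goes to coinsurance.
20% of €32454 = €6490.80 falls to the owner.
That would bring total out-of-pocket to €7809.80, past the €4400 cap. The owner is capped at €4400 − €1319 = €3081 on this claim.

€3081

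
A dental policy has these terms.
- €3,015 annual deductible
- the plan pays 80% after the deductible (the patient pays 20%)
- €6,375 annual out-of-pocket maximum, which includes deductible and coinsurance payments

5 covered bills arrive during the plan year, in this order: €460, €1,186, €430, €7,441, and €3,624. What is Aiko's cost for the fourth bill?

Bill 1, €460: entire amount goes to the deductible. Cost to patient: €460. OOP to date €460.
Bill 2, €1,186: fully absorbed by the deductible. Cost to patient: €1,186. OOP to date €1,646.
Bill 3, €430: entire amount goes to the deductible. Patient pays €430; OOP now €2,076.
Bill 4, €7,441: €939 finishes the deductible; €6,502 goes to coinsurance; 20% of €6,502 = €1,300.40. Patient owes €2,239.40 (running OOP €4,315.40).

€2,239.40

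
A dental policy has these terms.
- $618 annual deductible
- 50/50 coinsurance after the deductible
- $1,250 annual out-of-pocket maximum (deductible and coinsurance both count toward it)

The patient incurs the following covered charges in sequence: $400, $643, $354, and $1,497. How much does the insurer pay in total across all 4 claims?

$1,644

#1 ($400): all of it applies to the deductible. Patient owes $400 (running OOP $400). Insurer: $400 − $400 = $0.
#2 ($643): $218 to deductible, leaving $425; 50% of $425 = $212.50. Patient owes $430.50 (running OOP $830.50). Insurer: $643 − $430.50 = $212.50.
#3 ($354): 50% coinsurance on $354 = $177. Patient pays $177; OOP now $1,007.50. Insurer: $354 − $177 = $177.
#4 ($1,497): 50% coinsurance on $1,497 = $748.50. That would push OOP to $1,756, over the $1,250 cap, so patient pays $1,250 − $1,007.50 = $242.50. Insurer: $1,497 − $242.50 = $1,254.50.
Insurer total = bills − patient's total = $2,894 − $1,250 = $1,644.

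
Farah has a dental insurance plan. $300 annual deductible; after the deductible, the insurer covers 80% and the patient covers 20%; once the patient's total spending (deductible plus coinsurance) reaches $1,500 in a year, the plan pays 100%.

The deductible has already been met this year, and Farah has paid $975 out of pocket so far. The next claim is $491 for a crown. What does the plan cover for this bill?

$392.80

With the deductible met, the entire $491 is subject to coinsurance.
Coinsurance: $491 × 20% = $98.20.
Cumulative spending $975 + $98.20 = $1,073.20 stays under the $1,500 maximum.
The insurer covers the remainder: $491 − $98.20 = $392.80.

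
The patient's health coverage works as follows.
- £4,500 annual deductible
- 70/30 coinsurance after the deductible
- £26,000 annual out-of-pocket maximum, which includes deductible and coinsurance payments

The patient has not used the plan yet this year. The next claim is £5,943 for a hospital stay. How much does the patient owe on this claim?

Nothing has been paid toward the £4,500 deductible, so the first £4,500 of this charge is applied there.
That leaves £5,943 − £4,500 = £1,443 for coinsurance.
Patient's 30% share of £1,443 is £432.90.
Patient responsibility before any cap: £4,500 + £432.90 = £4,932.90.
Total out-of-pocket so far would be £0 + £4,932.90 = £4,932.90, below the £26,000 cap — no reduction.

£4,932.90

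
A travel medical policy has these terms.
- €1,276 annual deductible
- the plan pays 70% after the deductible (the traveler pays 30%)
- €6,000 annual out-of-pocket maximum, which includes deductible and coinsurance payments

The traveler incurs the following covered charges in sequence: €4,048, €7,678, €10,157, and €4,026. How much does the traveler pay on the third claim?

€1,589

Claim 1 — €4,048: deductible takes €1,276, €2,772 remains; coinsurance €2,772 × 30% = €831.60. Traveler pays €2,107.60; OOP now €2,107.60.
Claim 2 — €7,678: deductible already satisfied, so traveler's share is 30% × €7,678 = €2,303.40. Traveler owes €2,303.40 (running OOP €4,411).
Claim 3 — €10,157: deductible met; 30% of €10,157 = €3,047.10. Adding that to €4,411 gives €7,458.10, past the €6,000 cap; traveler pays only €6,000 − €4,411 = €1,589.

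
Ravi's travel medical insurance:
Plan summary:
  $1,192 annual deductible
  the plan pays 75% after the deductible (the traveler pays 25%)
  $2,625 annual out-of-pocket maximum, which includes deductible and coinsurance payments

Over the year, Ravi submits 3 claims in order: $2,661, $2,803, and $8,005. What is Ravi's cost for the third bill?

Bill 1, $2,661: $1,192 to deductible, leaving $1,469; traveler's 25% is $367.25. Traveler owes $1,559.25 (running OOP $1,559.25).
Bill 2, $2,803: deductible already satisfied, so traveler's share is 25% × $2,803 = $700.75. Cost to traveler: $700.75. OOP to date $2,260.
Bill 3, $8,005: deductible already satisfied, so traveler's share is 25% × $8,005 = $2,001.25. That would push OOP to $4,261.25, over the $2,625 cap, so traveler pays $2,625 − $2,260 = $365.

$365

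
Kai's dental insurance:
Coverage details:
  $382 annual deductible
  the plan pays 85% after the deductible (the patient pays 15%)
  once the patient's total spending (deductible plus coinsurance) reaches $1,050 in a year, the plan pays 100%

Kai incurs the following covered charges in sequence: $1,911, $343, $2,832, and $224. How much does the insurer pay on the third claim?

Bill 1, $1,911: $382 finishes the deductible; $1,529 goes to coinsurance; 15% of $1,529 = $229.35. Patient pays $611.35; OOP now $611.35. Insurer: $1,911 − $611.35 = $1,299.65.
Bill 2, $343: deductible already satisfied, so patient's share is 15% × $343 = $51.45. Cost to patient: $51.45. OOP to date $662.80. Plan pays $343 − $51.45 = $291.55.
Bill 3, $2,832: deductible met; 15% of $2,832 = $424.80. That would push OOP to $1,087.60, over the $1,050 cap, so patient pays $1,050 − $662.80 = $387.20. Insurer: $2,832 − $387.20 = $2,444.80.

$2,444.80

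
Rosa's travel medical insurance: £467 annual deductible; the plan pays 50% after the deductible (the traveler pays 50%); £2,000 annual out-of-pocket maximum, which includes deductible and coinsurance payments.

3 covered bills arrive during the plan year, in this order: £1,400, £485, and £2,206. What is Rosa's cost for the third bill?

Bill 1, £1,400: £467 finishes the deductible; £933 goes to coinsurance; 50% of £933 = £466.50. Cost to traveler: £933.50. OOP to date £933.50.
Bill 2, £485: deductible met; 50% of £485 = £242.50. Cost to traveler: £242.50. OOP to date £1,176.
Bill 3, £2,206: deductible met; 50% of £2,206 = £1,103. Adding that to £1,176 gives £2,279, past the £2,000 cap; traveler pays only £2,000 − £1,176 = £824.

£824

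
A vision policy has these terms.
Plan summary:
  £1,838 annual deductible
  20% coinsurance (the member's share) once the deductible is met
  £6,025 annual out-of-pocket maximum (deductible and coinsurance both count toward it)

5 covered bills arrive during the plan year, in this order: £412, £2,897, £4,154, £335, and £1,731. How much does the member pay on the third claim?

£830.80

Claim 1 (£412): entire amount goes to the deductible. Member owes £412 (running OOP £412).
Claim 2 (£2,897): deductible takes £1,426, £1,471 remains; member's 20% is £294.20. Member owes £1,720.20 (running OOP £2,132.20).
Claim 3 (£4,154): deductible already satisfied, so member's share is 20% × £4,154 = £830.80. Cost to member: £830.80. OOP to date £2,963.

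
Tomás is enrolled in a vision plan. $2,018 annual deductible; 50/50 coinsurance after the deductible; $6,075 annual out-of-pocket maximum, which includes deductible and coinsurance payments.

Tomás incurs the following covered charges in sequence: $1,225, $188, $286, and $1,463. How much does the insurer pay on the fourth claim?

$572

Claim 1 — $1,225: fully absorbed by the deductible. Cost to member: $1,225. OOP to date $1,225. Plan pays $1,225 − $1,225 = $0.
Claim 2 — $188: fully absorbed by the deductible. Member owes $188 (running OOP $1,413). Plan pays $188 − $188 = $0.
Claim 3 — $286: fully absorbed by the deductible. Member pays $286; OOP now $1,699. Insurer: $286 − $286 = $0.
Claim 4 — $1,463: $319 finishes the deductible; $1,144 goes to coinsurance; coinsurance $1,144 × 50% = $572. Cost to member: $891. OOP to date $2,590. Insurer: $1,463 − $891 = $572.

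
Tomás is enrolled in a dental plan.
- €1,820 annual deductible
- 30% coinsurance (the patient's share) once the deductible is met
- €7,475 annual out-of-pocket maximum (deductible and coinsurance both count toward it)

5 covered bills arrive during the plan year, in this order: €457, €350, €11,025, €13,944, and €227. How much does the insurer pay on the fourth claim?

€11,292.60

Claim 1 — €457: entire amount goes to the deductible. Cost to patient: €457. OOP to date €457. Plan pays €457 − €457 = €0.
Claim 2 — €350: all of it applies to the deductible. Cost to patient: €350. OOP to date €807. Insurer: €350 − €350 = €0.
Claim 3 — €11,025: deductible takes €1,013, €10,012 remains; 30% of €10,012 = €3,003.60. Patient pays €4,016.60; OOP now €4,823.60. Insurer: €11,025 − €4,016.60 = €7,008.40.
Claim 4 — €13,944: deductible met; 30% of €13,944 = €4,183.20. Adding that to €4,823.60 gives €9,006.80, past the €7,475 cap; patient pays only €7,475 − €4,823.60 = €2,651.40. Plan pays €13,944 − €2,651.40 = €11,292.60.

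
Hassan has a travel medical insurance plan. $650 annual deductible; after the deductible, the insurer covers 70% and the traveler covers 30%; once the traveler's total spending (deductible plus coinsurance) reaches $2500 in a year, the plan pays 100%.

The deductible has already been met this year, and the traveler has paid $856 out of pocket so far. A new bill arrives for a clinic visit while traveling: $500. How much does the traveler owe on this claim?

The deductible is already satisfied, so the full bill goes to coinsurance.
30% of $500 = $150 falls to the traveler.
Total out-of-pocket so far would be $856 + $150 = $1006, below the $2500 cap — no reduction.

$150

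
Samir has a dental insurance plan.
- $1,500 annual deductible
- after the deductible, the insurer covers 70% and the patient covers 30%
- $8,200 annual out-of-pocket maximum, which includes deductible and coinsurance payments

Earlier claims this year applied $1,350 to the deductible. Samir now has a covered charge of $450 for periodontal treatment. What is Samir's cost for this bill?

$240

$1,350 of the $1,500 deductible is already met, leaving $150.
That leaves $450 − $150 = $300 for coinsurance.
Coinsurance: $300 × 30% = $90.
Patient responsibility before any cap: $150 + $90 = $240.
Cumulative spending $1,350 + $240 = $1,590 stays under the $8,200 maximum.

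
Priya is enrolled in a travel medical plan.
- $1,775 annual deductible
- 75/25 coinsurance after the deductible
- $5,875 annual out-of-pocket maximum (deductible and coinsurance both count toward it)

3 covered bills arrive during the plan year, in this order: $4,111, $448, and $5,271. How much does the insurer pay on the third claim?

Bill 1, $4,111: $1,775 to deductible, leaving $2,336; coinsurance $2,336 × 25% = $584. Traveler pays $2,359; OOP now $2,359. Insurer: $4,111 − $2,359 = $1,752.
Bill 2, $448: deductible already satisfied, so traveler's share is 25% × $448 = $112. Cost to traveler: $112. OOP to date $2,471. Insurer: $448 − $112 = $336.
Bill 3, $5,271: 25% coinsurance on $5,271 = $1,317.75. Traveler pays $1,317.75; OOP now $3,788.75. Plan pays $5,271 − $1,317.75 = $3,953.25.

$3,953.25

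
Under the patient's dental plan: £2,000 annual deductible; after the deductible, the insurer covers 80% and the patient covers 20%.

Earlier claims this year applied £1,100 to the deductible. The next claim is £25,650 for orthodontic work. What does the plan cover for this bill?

Remaining deductible: £2,000 − £1,100 = £900.
After the £900 deductible portion, £25,650 − £900 = £24,750 is subject to coinsurance.
20% of £24,750 = £4,950 falls to the patient.
So the patient owes £900 + £4,950 = £5,850.
The plan picks up £25,650 − £5,850 = £19,800.

£19,800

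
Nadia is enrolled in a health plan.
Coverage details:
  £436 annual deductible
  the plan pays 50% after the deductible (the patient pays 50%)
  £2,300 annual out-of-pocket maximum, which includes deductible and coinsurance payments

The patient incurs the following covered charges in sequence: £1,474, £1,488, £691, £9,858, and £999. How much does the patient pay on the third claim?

£345.50

#1 (£1,474): £436 to deductible, leaving £1,038; 50% of £1,038 = £519. Patient pays £955; OOP now £955.
#2 (£1,488): deductible already satisfied, so patient's share is 50% × £1,488 = £744. Patient owes £744 (running OOP £1,699).
#3 (£691): 50% coinsurance on £691 = £345.50. Patient owes £345.50 (running OOP £2,044.50).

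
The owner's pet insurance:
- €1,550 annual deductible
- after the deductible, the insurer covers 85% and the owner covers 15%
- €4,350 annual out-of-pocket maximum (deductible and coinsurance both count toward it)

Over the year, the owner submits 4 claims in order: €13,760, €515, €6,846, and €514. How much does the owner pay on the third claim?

€891.25

#1 (€13,760): €1,550 to deductible, leaving €12,210; owner's 15% is €1,831.50. Owner owes €3,381.50 (running OOP €3,381.50).
#2 (€515): deductible already satisfied, so owner's share is 15% × €515 = €77.25. Cost to owner: €77.25. OOP to date €3,458.75.
#3 (€6,846): 15% coinsurance on €6,846 = €1,026.90. OOP would hit €4,485.65 > €4,350, so the cap limits the owner to €4,350 − €3,458.75 = €891.25.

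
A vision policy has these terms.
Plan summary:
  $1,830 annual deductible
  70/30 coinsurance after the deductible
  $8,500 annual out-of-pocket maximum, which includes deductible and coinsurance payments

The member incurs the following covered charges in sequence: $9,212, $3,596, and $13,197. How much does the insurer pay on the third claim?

$9,820.40

Claim 1 ($9,212): $1,830 finishes the deductible; $7,382 goes to coinsurance; coinsurance $7,382 × 30% = $2,214.60. Member owes $4,044.60 (running OOP $4,044.60). Insurer: $9,212 − $4,044.60 = $5,167.40.
Claim 2 ($3,596): deductible met; 30% of $3,596 = $1,078.80. Member pays $1,078.80; OOP now $5,123.40. Insurer: $3,596 − $1,078.80 = $2,517.20.
Claim 3 ($13,197): 30% coinsurance on $13,197 = $3,959.10. OOP would hit $9,082.50 > $8,500, so the cap limits the member to $8,500 − $5,123.40 = $3,376.60. Insurer: $13,197 − $3,376.60 = $9,820.40.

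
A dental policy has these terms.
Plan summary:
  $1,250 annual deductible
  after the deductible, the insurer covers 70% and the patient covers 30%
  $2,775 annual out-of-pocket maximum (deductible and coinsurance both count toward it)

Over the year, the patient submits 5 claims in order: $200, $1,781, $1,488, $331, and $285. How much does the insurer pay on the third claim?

$1,041.60

Bill 1, $200: fully absorbed by the deductible. Cost to patient: $200. OOP to date $200. Insurer: $200 − $200 = $0.
Bill 2, $1,781: $1,050 to deductible, leaving $731; patient's 30% is $219.30. Cost to patient: $1,269.30. OOP to date $1,469.30. Insurer: $1,781 − $1,269.30 = $511.70.
Bill 3, $1,488: deductible already satisfied, so patient's share is 30% × $1,488 = $446.40. Patient pays $446.40; OOP now $1,915.70. Plan pays $1,488 − $446.40 = $1,041.60.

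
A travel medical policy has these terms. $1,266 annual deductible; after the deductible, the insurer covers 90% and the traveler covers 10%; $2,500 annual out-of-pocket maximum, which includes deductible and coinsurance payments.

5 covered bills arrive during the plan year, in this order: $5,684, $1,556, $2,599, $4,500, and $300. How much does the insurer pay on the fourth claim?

Claim 1 ($5,684): deductible takes $1,266, $4,418 remains; 10% of $4,418 = $441.80. Traveler owes $1,707.80 (running OOP $1,707.80). Plan pays $5,684 − $1,707.80 = $3,976.20.
Claim 2 ($1,556): deductible already satisfied, so traveler's share is 10% × $1,556 = $155.60. Traveler owes $155.60 (running OOP $1,863.40). Plan pays $1,556 − $155.60 = $1,400.40.
Claim 3 ($2,599): deductible already satisfied, so traveler's share is 10% × $2,599 = $259.90. Traveler owes $259.90 (running OOP $2,123.30). Plan pays $2,599 − $259.90 = $2,339.10.
Claim 4 ($4,500): 10% coinsurance on $4,500 = $450. Adding that to $2,123.30 gives $2,573.30, past the $2,500 cap; traveler pays only $2,500 − $2,123.30 = $376.70. Insurer: $4,500 − $376.70 = $4,123.30.

$4,123.30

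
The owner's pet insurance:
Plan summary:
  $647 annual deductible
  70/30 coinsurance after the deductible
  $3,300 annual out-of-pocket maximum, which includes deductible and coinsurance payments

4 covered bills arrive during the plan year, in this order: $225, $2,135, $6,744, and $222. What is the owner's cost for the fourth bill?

$66.60

Claim 1 — $225: fully absorbed by the deductible. Owner owes $225 (running OOP $225).
Claim 2 — $2,135: $422 finishes the deductible; $1,713 goes to coinsurance; coinsurance $1,713 × 30% = $513.90. Owner owes $935.90 (running OOP $1,160.90).
Claim 3 — $6,744: 30% coinsurance on $6,744 = $2,023.20. Cost to owner: $2,023.20. OOP to date $3,184.10.
Claim 4 — $222: deductible already satisfied, so owner's share is 30% × $222 = $66.60. Cost to owner: $66.60. OOP to date $3,250.70.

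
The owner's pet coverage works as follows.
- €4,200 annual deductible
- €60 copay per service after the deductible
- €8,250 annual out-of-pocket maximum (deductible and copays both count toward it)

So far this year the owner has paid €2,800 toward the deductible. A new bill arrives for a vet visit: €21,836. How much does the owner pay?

€1,460

Remaining deductible: €4,200 − €2,800 = €1,400.
That leaves €21,836 − €1,400 = €20,436 for the copay.
Copay on this service: €60.
Owner responsibility before any cap: €1,400 + €60 = €1,460.
Total out-of-pocket so far would be €2,800 + €1,460 = €4,260, below the €8,250 cap — no reduction.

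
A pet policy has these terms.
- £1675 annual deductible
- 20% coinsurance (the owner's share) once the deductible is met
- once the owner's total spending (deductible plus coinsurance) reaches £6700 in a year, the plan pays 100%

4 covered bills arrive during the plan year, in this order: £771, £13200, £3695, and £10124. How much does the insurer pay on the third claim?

#1 (£771): fully absorbed by the deductible. Owner pays £771; OOP now £771. Insurer: £771 − £771 = £0.
#2 (£13200): £904 to deductible, leaving £12296; 20% of £12296 = £2459.20. Owner pays £3363.20; OOP now £4134.20. Plan pays £13200 − £3363.20 = £9836.80.
#3 (£3695): deductible already satisfied, so owner's share is 20% × £3695 = £739. Owner owes £739 (running OOP £4873.20). Plan pays £3695 − £739 = £2956.

£2956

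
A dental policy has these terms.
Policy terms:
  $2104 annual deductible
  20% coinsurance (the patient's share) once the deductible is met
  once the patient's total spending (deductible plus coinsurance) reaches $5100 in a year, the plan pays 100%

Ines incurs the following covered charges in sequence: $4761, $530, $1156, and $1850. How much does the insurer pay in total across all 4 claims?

$4954.40

Claim 1 — $4761: $2104 finishes the deductible; $2657 goes to coinsurance; 20% of $2657 = $531.40. Cost to patient: $2635.40. OOP to date $2635.40. Plan pays $4761 − $2635.40 = $2125.60.
Claim 2 — $530: deductible met; 20% of $530 = $106. Patient pays $106; OOP now $2741.40. Plan pays $530 − $106 = $424.
Claim 3 — $1156: deductible met; 20% of $1156 = $231.20. Patient pays $231.20; OOP now $2972.60. Insurer: $1156 − $231.20 = $924.80.
Claim 4 — $1850: deductible met; 20% of $1850 = $370. Patient pays $370; OOP now $3342.60. Plan pays $1850 − $370 = $1480.
Insurer total: $2125.60 + $424 + $924.80 + $1480 = $4954.40.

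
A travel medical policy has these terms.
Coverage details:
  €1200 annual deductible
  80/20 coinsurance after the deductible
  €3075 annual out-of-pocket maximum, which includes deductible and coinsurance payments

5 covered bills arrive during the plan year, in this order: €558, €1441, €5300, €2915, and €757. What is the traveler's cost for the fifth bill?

Bill 1, €558: entire amount goes to the deductible. Traveler pays €558; OOP now €558.
Bill 2, €1441: deductible takes €642, €799 remains; traveler's 20% is €159.80. Traveler owes €801.80 (running OOP €1359.80).
Bill 3, €5300: deductible met; 20% of €5300 = €1060. Traveler owes €1060 (running OOP €2419.80).
Bill 4, €2915: 20% coinsurance on €2915 = €583. Traveler pays €583; OOP now €3002.80.
Bill 5, €757: deductible already satisfied, so traveler's share is 20% × €757 = €151.40. Adding that to €3002.80 gives €3154.20, past the €3075 cap; traveler pays only €3075 − €3002.80 = €72.20.

€72.20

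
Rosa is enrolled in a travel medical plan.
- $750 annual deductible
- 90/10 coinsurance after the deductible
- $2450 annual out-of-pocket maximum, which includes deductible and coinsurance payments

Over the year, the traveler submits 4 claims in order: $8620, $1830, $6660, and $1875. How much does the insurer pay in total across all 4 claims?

Bill 1, $8620: $750 to deductible, leaving $7870; traveler's 10% is $787. Traveler pays $1537; OOP now $1537. Plan pays $8620 − $1537 = $7083.
Bill 2, $1830: 10% coinsurance on $1830 = $183. Traveler owes $183 (running OOP $1720). Plan pays $1830 − $183 = $1647.
Bill 3, $6660: 10% coinsurance on $6660 = $666. Traveler owes $666 (running OOP $2386). Plan pays $6660 − $666 = $5994.
Bill 4, $1875: 10% coinsurance on $1875 = $187.50. OOP would hit $2573.50 > $2450, so the cap limits the traveler to $2450 − $2386 = $64. Plan pays $1875 − $64 = $1811.
Insurer total = bills − traveler's total = $18985 − $2450 = $16535.

$16535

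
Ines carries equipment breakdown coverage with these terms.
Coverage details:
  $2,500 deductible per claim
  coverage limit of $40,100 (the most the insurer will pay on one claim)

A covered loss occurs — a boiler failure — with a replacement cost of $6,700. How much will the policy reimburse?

After the deductible, $6,700 − $2,500 = $4,200 remains.
That's under the $40,100 cap, so the insurer reimburses the full $4,200.

$4,200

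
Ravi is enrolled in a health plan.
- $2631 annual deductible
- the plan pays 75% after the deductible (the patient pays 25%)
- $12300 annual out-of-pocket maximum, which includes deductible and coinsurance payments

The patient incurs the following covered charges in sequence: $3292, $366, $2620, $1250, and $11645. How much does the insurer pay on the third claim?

$1965

Claim 1 — $3292: $2631 finishes the deductible; $661 goes to coinsurance; patient's 25% is $165.25. Patient owes $2796.25 (running OOP $2796.25). Plan pays $3292 − $2796.25 = $495.75.
Claim 2 — $366: 25% coinsurance on $366 = $91.50. Cost to patient: $91.50. OOP to date $2887.75. Insurer: $366 − $91.50 = $274.50.
Claim 3 — $2620: deductible already satisfied, so patient's share is 25% × $2620 = $655. Patient owes $655 (running OOP $3542.75). Plan pays $2620 − $655 = $1965.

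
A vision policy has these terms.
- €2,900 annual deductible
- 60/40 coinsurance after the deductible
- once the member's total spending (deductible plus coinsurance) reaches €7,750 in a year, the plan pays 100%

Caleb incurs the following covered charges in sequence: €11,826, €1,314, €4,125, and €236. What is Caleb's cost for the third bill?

€754

#1 (€11,826): deductible takes €2,900, €8,926 remains; coinsurance €8,926 × 40% = €3,570.40. Cost to member: €6,470.40. OOP to date €6,470.40.
#2 (€1,314): 40% coinsurance on €1,314 = €525.60. Cost to member: €525.60. OOP to date €6,996.
#3 (€4,125): deductible met; 40% of €4,125 = €1,650. That would push OOP to €8,646, over the €7,750 cap, so member pays €7,750 − €6,996 = €754.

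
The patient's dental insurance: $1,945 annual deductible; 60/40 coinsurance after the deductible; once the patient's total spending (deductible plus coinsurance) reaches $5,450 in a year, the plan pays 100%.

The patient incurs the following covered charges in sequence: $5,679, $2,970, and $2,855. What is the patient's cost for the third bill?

Claim 1 — $5,679: $1,945 to deductible, leaving $3,734; 40% of $3,734 = $1,493.60. Patient owes $3,438.60 (running OOP $3,438.60).
Claim 2 — $2,970: deductible met; 40% of $2,970 = $1,188. Patient owes $1,188 (running OOP $4,626.60).
Claim 3 — $2,855: 40% coinsurance on $2,855 = $1,142. That would push OOP to $5,768.60, over the $5,450 cap, so patient pays $5,450 − $4,626.60 = $823.40.

$823.40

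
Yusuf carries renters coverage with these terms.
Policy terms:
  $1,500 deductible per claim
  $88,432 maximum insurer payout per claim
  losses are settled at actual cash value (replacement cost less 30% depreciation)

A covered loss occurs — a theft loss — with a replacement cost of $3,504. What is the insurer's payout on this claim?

$952.80

Actual cash value after 30% depreciation: $3,504 × 70% = $2,452.80.
Less the $1,500 deductible: $2,452.80 − $1,500 = $952.80.
That's under the $88,432 cap, so the insurer reimburses the full $952.80.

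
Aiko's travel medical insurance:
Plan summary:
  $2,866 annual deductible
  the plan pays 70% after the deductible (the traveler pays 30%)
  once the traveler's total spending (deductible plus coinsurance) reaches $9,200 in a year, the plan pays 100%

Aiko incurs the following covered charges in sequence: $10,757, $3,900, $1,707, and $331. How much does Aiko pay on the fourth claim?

Bill 1, $10,757: deductible takes $2,866, $7,891 remains; 30% of $7,891 = $2,367.30. Cost to traveler: $5,233.30. OOP to date $5,233.30.
Bill 2, $3,900: deductible met; 30% of $3,900 = $1,170. Cost to traveler: $1,170. OOP to date $6,403.30.
Bill 3, $1,707: deductible already satisfied, so traveler's share is 30% × $1,707 = $512.10. Cost to traveler: $512.10. OOP to date $6,915.40.
Bill 4, $331: 30% coinsurance on $331 = $99.30. Cost to traveler: $99.30. OOP to date $7,014.70.

$99.30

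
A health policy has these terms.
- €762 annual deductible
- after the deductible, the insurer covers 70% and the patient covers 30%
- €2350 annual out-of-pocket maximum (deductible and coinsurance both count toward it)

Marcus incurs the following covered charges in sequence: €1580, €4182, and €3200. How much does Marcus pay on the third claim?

€88

Claim 1 — €1580: deductible takes €762, €818 remains; patient's 30% is €245.40. Patient owes €1007.40 (running OOP €1007.40).
Claim 2 — €4182: 30% coinsurance on €4182 = €1254.60. Patient owes €1254.60 (running OOP €2262).
Claim 3 — €3200: 30% coinsurance on €3200 = €960. That would push OOP to €3222, over the €2350 cap, so patient pays €2350 − €2262 = €88.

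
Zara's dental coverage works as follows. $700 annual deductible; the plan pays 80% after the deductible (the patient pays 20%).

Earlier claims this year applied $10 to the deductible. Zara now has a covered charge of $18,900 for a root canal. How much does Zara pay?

$4,332

Remaining deductible: $700 − $10 = $690.
After the $690 deductible portion, $18,900 − $690 = $18,210 is subject to coinsurance.
Coinsurance: $18,210 × 20% = $3,642.
So the patient owes $690 + $3,642 = $4,332.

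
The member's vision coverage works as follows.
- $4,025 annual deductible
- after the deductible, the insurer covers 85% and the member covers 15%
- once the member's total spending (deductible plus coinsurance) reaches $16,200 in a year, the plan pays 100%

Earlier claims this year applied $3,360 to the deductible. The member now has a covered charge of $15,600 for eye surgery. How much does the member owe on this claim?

Deductible still to meet: $4,025 − $3,360 = $665.
After the $665 deductible portion, $15,600 − $665 = $14,935 is subject to coinsurance.
15% of $14,935 = $2,240.25 falls to the member.
Member responsibility before any cap: $665 + $2,240.25 = $2,905.25.
Year-to-date out-of-pocket becomes $3,360 + $2,905.25 = $6,265.25, still under the $16,200 maximum, so no cap applies.

$2,905.25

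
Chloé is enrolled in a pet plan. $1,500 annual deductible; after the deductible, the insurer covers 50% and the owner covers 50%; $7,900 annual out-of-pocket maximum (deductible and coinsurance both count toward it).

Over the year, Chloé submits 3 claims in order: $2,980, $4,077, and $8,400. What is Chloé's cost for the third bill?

$3,621.50

Claim 1 — $2,980: $1,500 to deductible, leaving $1,480; 50% of $1,480 = $740. Owner owes $2,240 (running OOP $2,240).
Claim 2 — $4,077: 50% coinsurance on $4,077 = $2,038.50. Cost to owner: $2,038.50. OOP to date $4,278.50.
Claim 3 — $8,400: 50% coinsurance on $8,400 = $4,200. Adding that to $4,278.50 gives $8,478.50, past the $7,900 cap; owner pays only $7,900 − $4,278.50 = $3,621.50.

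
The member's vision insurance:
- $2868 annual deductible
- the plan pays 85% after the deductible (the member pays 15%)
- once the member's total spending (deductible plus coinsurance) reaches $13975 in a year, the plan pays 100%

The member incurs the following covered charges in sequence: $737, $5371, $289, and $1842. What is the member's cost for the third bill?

$43.35

Claim 1 — $737: entire amount goes to the deductible. Member owes $737 (running OOP $737).
Claim 2 — $5371: $2131 finishes the deductible; $3240 goes to coinsurance; 15% of $3240 = $486. Member owes $2617 (running OOP $3354).
Claim 3 — $289: deductible already satisfied, so member's share is 15% × $289 = $43.35. Member owes $43.35 (running OOP $3397.35).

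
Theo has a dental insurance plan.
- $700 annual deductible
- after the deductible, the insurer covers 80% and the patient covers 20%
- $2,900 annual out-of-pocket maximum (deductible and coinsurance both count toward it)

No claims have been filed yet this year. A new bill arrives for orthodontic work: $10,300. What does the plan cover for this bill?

$7,680

Nothing has been paid toward the $700 deductible, so the first $700 of this charge is applied there.
The remaining $9,600 (= $10,300 − $700) moves to coinsurance.
Patient's 20% share of $9,600 is $1,920.
That puts the patient's cost at $700 + $1,920 = $2,620 before any cap.
Total out-of-pocket so far would be $0 + $2,620 = $2,620, below the $2,900 cap — no reduction.
Insurer pays the balance: $10,300 − $2,620 = $7,680.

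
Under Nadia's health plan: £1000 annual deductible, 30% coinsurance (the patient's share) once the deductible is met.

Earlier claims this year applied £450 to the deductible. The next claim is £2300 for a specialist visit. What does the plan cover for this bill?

£1225

Remaining deductible: £1000 − £450 = £550.
After the £550 deductible portion, £2300 − £550 = £1750 is subject to coinsurance.
Patient's 30% share of £1750 is £525.
Patient responsibility: £550 + £525 = £1075.
The plan picks up £2300 − £1075 = £1225.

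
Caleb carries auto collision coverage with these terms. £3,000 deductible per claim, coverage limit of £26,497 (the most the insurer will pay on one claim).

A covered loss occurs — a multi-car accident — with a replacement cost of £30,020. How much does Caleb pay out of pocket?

After the deductible, £30,020 − £3,000 = £27,020 remains.
The £26,497 per-incident cap binds; insurer pays £26,497.
Driver's share is the uncovered remainder: £30,020 − £26,497 = £3,523.

£3,523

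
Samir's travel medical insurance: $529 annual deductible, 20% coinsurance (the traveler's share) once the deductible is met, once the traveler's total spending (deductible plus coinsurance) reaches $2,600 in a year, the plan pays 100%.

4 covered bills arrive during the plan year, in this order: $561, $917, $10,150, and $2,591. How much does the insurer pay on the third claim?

$8,268.80

Claim 1 ($561): $529 to deductible, leaving $32; coinsurance $32 × 20% = $6.40. Traveler owes $535.40 (running OOP $535.40). Insurer: $561 − $535.40 = $25.60.
Claim 2 ($917): deductible met; 20% of $917 = $183.40. Traveler pays $183.40; OOP now $718.80. Plan pays $917 − $183.40 = $733.60.
Claim 3 ($10,150): 20% coinsurance on $10,150 = $2,030. Adding that to $718.80 gives $2,748.80, past the $2,600 cap; traveler pays only $2,600 − $718.80 = $1,881.20. Insurer: $10,150 − $1,881.20 = $8,268.80.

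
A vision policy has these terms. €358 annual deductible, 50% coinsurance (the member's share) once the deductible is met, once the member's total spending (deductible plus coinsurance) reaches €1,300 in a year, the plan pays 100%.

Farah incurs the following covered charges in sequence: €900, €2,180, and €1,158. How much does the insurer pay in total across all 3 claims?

€2,938

Claim 1 — €900: €358 finishes the deductible; €542 goes to coinsurance; member's 50% is €271. Member pays €629; OOP now €629. Plan pays €900 − €629 = €271.
Claim 2 — €2,180: deductible already satisfied, so member's share is 50% × €2,180 = €1,090. OOP would hit €1,719 > €1,300, so the cap limits the member to €1,300 − €629 = €671. Plan pays €2,180 − €671 = €1,509.
Claim 3 — €1,158: deductible already satisfied, so member's share is 50% × €1,158 = €579. That would push OOP to €1,879, over the €1,300 cap, so member pays €1,300 − €1,300 = €0. Insurer: €1,158 − €0 = €1,158.
Insurer total = bills − member's total = €4,238 − €1,300 = €2,938.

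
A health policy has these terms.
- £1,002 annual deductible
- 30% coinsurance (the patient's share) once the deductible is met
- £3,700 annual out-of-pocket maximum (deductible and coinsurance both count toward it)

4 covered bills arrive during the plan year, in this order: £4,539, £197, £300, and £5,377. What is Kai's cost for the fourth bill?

£1,487.80

Claim 1 (£4,539): £1,002 to deductible, leaving £3,537; patient's 30% is £1,061.10. Cost to patient: £2,063.10. OOP to date £2,063.10.
Claim 2 (£197): deductible met; 30% of £197 = £59.10. Cost to patient: £59.10. OOP to date £2,122.20.
Claim 3 (£300): 30% coinsurance on £300 = £90. Cost to patient: £90. OOP to date £2,212.20.
Claim 4 (£5,377): 30% coinsurance on £5,377 = £1,613.10. Adding that to £2,212.20 gives £3,825.30, past the £3,700 cap; patient pays only £3,700 − £2,212.20 = £1,487.80.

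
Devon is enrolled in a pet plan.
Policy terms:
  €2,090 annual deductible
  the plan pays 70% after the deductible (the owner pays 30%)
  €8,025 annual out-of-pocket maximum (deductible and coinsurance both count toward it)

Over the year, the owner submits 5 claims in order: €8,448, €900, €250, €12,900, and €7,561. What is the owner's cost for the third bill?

€75

Claim 1 (€8,448): €2,090 finishes the deductible; €6,358 goes to coinsurance; 30% of €6,358 = €1,907.40. Cost to owner: €3,997.40. OOP to date €3,997.40.
Claim 2 (€900): deductible met; 30% of €900 = €270. Owner owes €270 (running OOP €4,267.40).
Claim 3 (€250): 30% coinsurance on €250 = €75. Cost to owner: €75. OOP to date €4,342.40.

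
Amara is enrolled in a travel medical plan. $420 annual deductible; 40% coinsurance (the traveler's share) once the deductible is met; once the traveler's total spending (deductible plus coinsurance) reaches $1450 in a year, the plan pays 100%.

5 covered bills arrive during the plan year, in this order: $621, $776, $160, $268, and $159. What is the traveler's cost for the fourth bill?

$107.20

Bill 1, $621: $420 to deductible, leaving $201; 40% of $201 = $80.40. Traveler pays $500.40; OOP now $500.40.
Bill 2, $776: deductible already satisfied, so traveler's share is 40% × $776 = $310.40. Cost to traveler: $310.40. OOP to date $810.80.
Bill 3, $160: deductible already satisfied, so traveler's share is 40% × $160 = $64. Traveler owes $64 (running OOP $874.80).
Bill 4, $268: deductible met; 40% of $268 = $107.20. Traveler pays $107.20; OOP now $982.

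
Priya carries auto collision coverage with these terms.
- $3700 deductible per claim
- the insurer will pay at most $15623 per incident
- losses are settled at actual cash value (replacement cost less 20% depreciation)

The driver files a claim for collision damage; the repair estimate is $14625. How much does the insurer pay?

$8000

Depreciate 20%: the covered value is $14625 × 0.8 = $11700.
After the deductible, $11700 − $3700 = $8000 remains.
$8000 is within the $15623 limit, so the insurer pays $8000.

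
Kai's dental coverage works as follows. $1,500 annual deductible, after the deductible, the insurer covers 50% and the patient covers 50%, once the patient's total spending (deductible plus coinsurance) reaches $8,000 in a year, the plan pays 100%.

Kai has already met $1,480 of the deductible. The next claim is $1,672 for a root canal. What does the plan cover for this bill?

Deductible still to meet: $1,500 − $1,480 = $20.
The remaining $1,652 (= $1,672 − $20) moves to coinsurance.
50% of $1,652 = $826 falls to the patient.
So the patient owes $20 + $826 = $846 before any cap.
Total out-of-pocket so far would be $1,480 + $846 = $2,326, below the $8,000 cap — no reduction.
The plan picks up $1,672 − $846 = $826.

$826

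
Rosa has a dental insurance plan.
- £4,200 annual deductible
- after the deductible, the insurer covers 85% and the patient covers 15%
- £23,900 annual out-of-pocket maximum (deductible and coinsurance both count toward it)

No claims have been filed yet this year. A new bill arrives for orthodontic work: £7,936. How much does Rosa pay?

£4,760.40

The full £4,200 deductible is still open; £4,200 of this bill applies to it.
The remaining £3,736 (= £7,936 − £4,200) moves to coinsurance.
15% of £3,736 = £560.40 falls to the patient.
That puts the patient's cost at £4,200 + £560.40 = £4,760.40 before any cap.
Cumulative spending £0 + £4,760.40 = £4,760.40 stays under the £23,900 maximum.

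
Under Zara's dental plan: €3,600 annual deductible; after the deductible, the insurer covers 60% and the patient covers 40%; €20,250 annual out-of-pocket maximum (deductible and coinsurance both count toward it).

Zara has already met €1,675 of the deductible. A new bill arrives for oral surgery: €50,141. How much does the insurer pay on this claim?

€31,566

€1,675 of the €3,600 deductible is already met, leaving €1,925.
That leaves €50,141 − €1,925 = €48,216 for coinsurance.
Coinsurance: €48,216 × 40% = €19,286.40.
Patient responsibility before any cap: €1,925 + €19,286.40 = €21,211.40.
Adding €21,211.40 to the €1,675 already spent would give €22,886.40, which exceeds the €20,250 cap; the patient pays just €20,250 − €1,675 = €18,575.
The plan picks up €50,141 − €18,575 = €31,566.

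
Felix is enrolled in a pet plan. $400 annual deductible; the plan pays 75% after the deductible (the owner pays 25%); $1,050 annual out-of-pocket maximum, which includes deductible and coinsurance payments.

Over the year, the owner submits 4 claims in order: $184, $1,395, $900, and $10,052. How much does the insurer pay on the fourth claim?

Claim 1 ($184): fully absorbed by the deductible. Cost to owner: $184. OOP to date $184. Insurer: $184 − $184 = $0.
Claim 2 ($1,395): deductible takes $216, $1,179 remains; 25% of $1,179 = $294.75. Owner pays $510.75; OOP now $694.75. Insurer: $1,395 − $510.75 = $884.25.
Claim 3 ($900): deductible already satisfied, so owner's share is 25% × $900 = $225. Owner owes $225 (running OOP $919.75). Insurer: $900 − $225 = $675.
Claim 4 ($10,052): deductible met; 25% of $10,052 = $2,513. OOP would hit $3,432.75 > $1,050, so the cap limits the owner to $1,050 − $919.75 = $130.25. Plan pays $10,052 − $130.25 = $9,921.75.

$9,921.75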